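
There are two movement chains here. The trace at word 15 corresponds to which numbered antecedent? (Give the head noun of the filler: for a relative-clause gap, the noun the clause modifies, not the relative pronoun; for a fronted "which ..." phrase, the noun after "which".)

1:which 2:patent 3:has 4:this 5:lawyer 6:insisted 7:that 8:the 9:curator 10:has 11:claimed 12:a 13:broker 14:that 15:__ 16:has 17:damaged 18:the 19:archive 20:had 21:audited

13

The marked gap is inside the relative clause, the subject of "damaged".
Its filler is the head noun "broker" (via "that"), at word 13.
(The other dependency links word 2 to a gap after word 21.)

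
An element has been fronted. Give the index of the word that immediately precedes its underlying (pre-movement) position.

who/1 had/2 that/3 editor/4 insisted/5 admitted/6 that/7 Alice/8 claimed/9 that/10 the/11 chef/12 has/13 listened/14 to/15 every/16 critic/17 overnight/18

The displaced element is "who" (word 1).
It is linked across 1 clause boundary (Ø).
It functions as the subject of "admitted", so the gap sits immediately after word 5 ("insisted").
Base order: That editor had insisted that who admitted that Alice claimed that the chef has listened to every critic overnight.

5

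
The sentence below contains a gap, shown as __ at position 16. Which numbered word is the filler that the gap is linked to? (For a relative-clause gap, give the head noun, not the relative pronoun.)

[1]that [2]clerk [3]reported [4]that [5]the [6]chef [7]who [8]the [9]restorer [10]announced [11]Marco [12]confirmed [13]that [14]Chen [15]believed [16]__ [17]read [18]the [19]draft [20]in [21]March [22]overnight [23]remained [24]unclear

The gap at 16 is the subject of "read", inside a relative clause.
The relative pronoun is "who" (word 7); it is bound by the head noun immediately before it.
Its filler is the head noun "chef", at word 6.

6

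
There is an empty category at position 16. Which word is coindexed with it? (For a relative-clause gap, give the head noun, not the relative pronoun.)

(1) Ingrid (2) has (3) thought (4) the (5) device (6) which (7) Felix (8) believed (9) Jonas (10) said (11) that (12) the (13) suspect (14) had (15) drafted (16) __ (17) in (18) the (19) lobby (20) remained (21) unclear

5

The gap at 16 is the object of "drafted", inside a relative clause.
The relative pronoun is "which" (word 6); it is bound by the head noun immediately before it.
Its filler is the head noun "device", at word 5.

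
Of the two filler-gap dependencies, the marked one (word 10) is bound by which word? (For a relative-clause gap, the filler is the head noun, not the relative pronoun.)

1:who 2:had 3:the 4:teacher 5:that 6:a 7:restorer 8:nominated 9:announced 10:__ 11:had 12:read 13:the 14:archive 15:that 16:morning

The marked gap is the subject of "read".
Its filler is the fronted wh-phrase "who", at word 1.
(The other dependency links word 4 to a gap after word 8.)

1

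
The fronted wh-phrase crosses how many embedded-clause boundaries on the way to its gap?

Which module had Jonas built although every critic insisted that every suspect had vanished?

0

"which module" originates inside the matrix clause — no clause boundary is crossed.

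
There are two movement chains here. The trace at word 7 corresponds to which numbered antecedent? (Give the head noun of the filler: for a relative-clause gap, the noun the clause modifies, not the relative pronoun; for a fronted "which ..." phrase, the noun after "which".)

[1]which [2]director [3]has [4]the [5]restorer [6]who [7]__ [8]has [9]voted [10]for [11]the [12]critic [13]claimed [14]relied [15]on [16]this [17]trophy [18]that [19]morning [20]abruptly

The marked gap is inside the relative clause, the subject of "voted".
Its filler is the head noun "restorer" (via "who"), at word 5.
(The other dependency links word 2 to a gap after word 13.)

5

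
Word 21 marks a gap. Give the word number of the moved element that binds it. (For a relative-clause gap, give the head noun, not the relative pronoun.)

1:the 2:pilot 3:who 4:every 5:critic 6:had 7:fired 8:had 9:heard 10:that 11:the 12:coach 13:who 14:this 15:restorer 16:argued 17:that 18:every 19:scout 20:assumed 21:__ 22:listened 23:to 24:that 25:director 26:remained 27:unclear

12

The gap at 21 is the subject of "listened", inside a relative clause.
The relative pronoun is "who" (word 13); it is bound by the head noun immediately before it.
Its filler is the head noun "coach", at word 12.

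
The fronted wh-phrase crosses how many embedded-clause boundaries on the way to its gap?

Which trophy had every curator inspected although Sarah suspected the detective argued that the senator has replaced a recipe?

"which trophy" originates inside the matrix clause — no clause boundary is crossed.

0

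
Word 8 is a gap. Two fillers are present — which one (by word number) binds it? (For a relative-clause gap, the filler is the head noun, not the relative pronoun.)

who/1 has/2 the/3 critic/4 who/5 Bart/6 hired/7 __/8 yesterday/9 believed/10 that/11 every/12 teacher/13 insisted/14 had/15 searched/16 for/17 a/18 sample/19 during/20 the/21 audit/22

4

The marked gap is inside the relative clause, the direct object of "hired".
Its filler is the head noun "critic" (via "who"), at word 4.
(The other dependency links word 1 to a gap after word 14.)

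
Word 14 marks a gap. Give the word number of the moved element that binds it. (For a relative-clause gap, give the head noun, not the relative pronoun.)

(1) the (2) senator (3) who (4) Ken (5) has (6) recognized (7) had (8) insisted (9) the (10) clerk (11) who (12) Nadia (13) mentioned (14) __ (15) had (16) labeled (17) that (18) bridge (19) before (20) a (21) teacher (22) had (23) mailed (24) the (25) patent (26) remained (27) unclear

The gap at 14 is the subject of "labeled", inside a relative clause.
The relative pronoun is "who" (word 11); it is bound by the head noun immediately before it.
Its filler is the head noun "clerk", at word 10.

10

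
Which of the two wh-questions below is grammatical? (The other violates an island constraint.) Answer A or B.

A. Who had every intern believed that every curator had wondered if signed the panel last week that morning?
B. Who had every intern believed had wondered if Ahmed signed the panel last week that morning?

B

In A, the wh-phrase is extracted from inside a wh-island (introduced by "if"), which blocks movement.
In B, the extraction path crosses only that-complement boundaries, which are transparent.
So B is grammatical.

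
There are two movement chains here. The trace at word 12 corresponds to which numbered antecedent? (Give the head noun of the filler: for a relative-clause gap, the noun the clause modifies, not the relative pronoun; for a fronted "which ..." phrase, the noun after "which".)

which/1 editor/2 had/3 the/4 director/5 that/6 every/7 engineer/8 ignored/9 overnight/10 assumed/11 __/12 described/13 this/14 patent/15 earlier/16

2

The marked gap is the subject of "described".
Its filler is the fronted wh-phrase "which editor", at word 2.
(The other dependency links word 5 to a gap after word 9.)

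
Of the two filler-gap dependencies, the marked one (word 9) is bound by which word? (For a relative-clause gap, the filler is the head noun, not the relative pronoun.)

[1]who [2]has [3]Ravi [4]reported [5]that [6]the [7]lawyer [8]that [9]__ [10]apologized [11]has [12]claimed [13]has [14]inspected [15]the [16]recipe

The marked gap is inside the relative clause, the subject of "apologized".
Its filler is the head noun "lawyer" (via "that"), at word 7.
(The other dependency links word 1 to a gap after word 12.)

7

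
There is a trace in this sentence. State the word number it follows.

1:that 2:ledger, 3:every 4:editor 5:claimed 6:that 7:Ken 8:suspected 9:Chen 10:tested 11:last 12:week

10

The displaced element is "that ledger" (word 2).
It is linked across 2 clause boundaries (that → Ø).
It functions as the direct object of "tested", so the gap sits immediately after word 10 ("tested").
Base order: Every editor claimed that Ken suspected Chen tested that ledger last week.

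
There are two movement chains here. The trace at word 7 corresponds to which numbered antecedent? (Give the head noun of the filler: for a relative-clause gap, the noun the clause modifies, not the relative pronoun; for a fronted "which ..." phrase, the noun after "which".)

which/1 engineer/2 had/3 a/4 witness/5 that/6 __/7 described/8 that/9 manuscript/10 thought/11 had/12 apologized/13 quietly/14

5

The marked gap is inside the relative clause, the subject of "described".
Its filler is the head noun "witness" (via "that"), at word 5.
(The other dependency links word 2 to a gap after word 11.)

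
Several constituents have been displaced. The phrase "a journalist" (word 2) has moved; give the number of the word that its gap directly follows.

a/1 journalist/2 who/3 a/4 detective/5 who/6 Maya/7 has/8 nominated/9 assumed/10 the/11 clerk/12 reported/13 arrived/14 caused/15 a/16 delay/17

The displaced element is "a journalist" (word 2).
It is linked across 2 clause boundaries (Ø → Ø).
It functions as the subject of "arrived", so the gap sits immediately after word 13 ("reported").
Base order: A detective who Maya has nominated assumed the clerk reported that a journalist arrived.

13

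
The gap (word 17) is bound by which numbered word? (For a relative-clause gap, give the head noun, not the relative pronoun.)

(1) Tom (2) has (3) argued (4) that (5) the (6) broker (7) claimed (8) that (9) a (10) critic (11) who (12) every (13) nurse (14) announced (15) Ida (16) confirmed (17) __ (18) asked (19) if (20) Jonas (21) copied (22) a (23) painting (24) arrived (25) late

The gap at 17 is the subject of "asked", inside a relative clause.
The relative pronoun is "who" (word 11); it is bound by the head noun immediately before it.
Its filler is the head noun "critic", at word 10.

10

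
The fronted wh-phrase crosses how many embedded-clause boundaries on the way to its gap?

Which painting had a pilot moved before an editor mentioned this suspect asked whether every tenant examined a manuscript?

0

"which painting" originates inside the matrix clause — no clause boundary is crossed.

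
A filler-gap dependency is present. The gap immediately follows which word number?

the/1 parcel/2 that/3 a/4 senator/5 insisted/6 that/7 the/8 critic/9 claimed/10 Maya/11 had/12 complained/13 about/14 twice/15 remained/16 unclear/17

14

The displaced element is "the parcel" (word 2).
It is linked across 2 clause boundaries (that → Ø).
It functions as the object of the preposition "about" of "complained", so the gap sits immediately after word 14 ("about").
Base order: A senator insisted that the critic claimed Maya had complained about the parcel twice.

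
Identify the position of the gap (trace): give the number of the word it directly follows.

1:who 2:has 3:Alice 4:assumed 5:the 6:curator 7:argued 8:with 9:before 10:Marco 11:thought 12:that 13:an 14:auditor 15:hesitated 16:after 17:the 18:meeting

The displaced element is "who" (word 1).
It is linked across 1 clause boundary (Ø).
It functions as the object of the preposition "with" of "argued", so the gap sits immediately after word 8 ("with").
Base order: Alice has assumed the curator argued with who before Marco thought that an auditor hesitated after the meeting.

8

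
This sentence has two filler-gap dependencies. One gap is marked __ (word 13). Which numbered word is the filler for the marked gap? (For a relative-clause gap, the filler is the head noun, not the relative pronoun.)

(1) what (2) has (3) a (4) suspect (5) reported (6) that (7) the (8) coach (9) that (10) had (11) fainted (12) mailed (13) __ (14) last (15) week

The marked gap is the direct object of "mailed".
Its filler is the fronted wh-phrase "what", at word 1.
(The other dependency links word 8 to a gap after word 9.)

1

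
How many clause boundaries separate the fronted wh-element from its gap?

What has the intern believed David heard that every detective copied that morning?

2

"what" is extracted from the object of "copied".
Boundaries crossed, outermost first: [Ø], [that] — 2 in total.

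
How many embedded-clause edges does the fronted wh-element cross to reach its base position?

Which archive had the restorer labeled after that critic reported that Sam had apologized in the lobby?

"which archive" originates inside the matrix clause — no clause boundary is crossed.

0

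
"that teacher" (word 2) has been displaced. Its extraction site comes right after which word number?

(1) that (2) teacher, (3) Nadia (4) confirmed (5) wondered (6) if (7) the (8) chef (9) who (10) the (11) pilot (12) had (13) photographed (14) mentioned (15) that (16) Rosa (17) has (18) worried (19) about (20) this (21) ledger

4

The displaced element is "that teacher" (word 2).
It is linked across 1 clause boundary (Ø).
It functions as the subject of "wondered", so the gap sits immediately after word 4 ("confirmed").
Base order: Nadia confirmed that that teacher wondered if the chef who the pilot had photographed mentioned that Rosa has worried about this ledger.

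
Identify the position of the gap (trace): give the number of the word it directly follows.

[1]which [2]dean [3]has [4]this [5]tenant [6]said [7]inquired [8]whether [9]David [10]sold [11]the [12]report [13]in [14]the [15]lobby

The displaced element is "which dean" (word 2).
It is linked across 1 clause boundary (Ø).
It functions as the subject of "inquired", so the gap sits immediately after word 6 ("said").
Base order: This tenant has said which dean inquired whether David sold the report in the lobby.

6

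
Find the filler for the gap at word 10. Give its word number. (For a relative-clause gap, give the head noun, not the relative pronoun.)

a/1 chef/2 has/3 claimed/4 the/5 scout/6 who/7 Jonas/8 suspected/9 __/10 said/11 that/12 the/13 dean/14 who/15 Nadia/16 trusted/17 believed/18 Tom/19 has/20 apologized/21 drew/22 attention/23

The gap at 10 is the subject of "said", inside a relative clause.
The relative pronoun is "who" (word 7); it is bound by the head noun immediately before it.
Its filler is the head noun "scout", at word 6.

6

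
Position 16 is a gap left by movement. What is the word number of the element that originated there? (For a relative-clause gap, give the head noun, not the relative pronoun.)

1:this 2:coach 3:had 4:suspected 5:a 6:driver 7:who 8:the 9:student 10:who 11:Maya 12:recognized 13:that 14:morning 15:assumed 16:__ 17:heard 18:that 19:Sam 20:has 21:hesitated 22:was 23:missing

6

The gap at 16 is the subject of "heard", inside a relative clause.
The relative pronoun is "who" (word 7); it is bound by the head noun immediately before it.
Its filler is the head noun "driver", at word 6.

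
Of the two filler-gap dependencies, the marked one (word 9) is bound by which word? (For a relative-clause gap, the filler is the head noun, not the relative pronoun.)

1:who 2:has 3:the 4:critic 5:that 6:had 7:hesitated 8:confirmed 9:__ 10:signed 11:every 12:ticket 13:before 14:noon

1

The marked gap is the subject of "signed".
Its filler is the fronted wh-phrase "who", at word 1.
(The other dependency links word 4 to a gap after word 5.)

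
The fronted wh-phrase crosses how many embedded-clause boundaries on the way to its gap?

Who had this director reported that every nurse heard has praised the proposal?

2

"who" is extracted from the subject of "praised".
Boundaries crossed, outermost first: [that], [Ø] — 2 in total.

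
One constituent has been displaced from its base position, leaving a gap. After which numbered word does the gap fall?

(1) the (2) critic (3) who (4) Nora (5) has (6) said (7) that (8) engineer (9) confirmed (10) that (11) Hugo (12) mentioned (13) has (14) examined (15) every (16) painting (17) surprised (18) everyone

12

The displaced element is "the critic" (word 2).
It is linked across 3 clause boundaries (Ø → that → Ø).
It functions as the subject of "examined", so the gap sits immediately after word 12 ("mentioned").
Base order: Nora has said that engineer confirmed that Hugo mentioned that the critic has examined every painting.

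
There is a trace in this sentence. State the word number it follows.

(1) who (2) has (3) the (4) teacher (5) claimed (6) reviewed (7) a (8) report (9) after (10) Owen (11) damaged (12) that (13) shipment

The displaced element is "who" (word 1).
It is linked across 1 clause boundary (Ø).
It functions as the subject of "reviewed", so the gap sits immediately after word 5 ("claimed").
Base order: The teacher has claimed who reviewed a report after Owen damaged that shipment.

5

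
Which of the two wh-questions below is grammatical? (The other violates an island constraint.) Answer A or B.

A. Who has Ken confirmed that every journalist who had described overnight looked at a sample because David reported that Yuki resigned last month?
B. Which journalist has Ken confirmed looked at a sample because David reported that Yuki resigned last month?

B

In A, the wh-phrase is extracted from inside a complex-NP island (relative clause) (introduced by "who"), which blocks movement.
In B, the extraction path crosses only that-complement boundaries, which are transparent.
So B is grammatical.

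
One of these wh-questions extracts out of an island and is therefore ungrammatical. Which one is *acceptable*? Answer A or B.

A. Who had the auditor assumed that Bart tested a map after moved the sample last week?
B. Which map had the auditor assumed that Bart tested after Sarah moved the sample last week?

In A, the wh-phrase is extracted from inside an adjunct island (introduced by "after"), which blocks movement.
In B, the extraction path crosses only that-complement boundaries, which are transparent.
So B is grammatical.

B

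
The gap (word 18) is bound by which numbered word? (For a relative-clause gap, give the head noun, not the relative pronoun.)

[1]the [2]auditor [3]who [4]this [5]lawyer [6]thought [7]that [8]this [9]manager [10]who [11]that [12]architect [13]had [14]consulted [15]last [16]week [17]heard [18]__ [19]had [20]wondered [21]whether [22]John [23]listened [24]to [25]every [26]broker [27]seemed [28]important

The gap at 18 is the subject of "wondered", inside a relative clause.
The relative pronoun is "who" (word 3); it is bound by the head noun immediately before it.
Its filler is the head noun "auditor", at word 2.

2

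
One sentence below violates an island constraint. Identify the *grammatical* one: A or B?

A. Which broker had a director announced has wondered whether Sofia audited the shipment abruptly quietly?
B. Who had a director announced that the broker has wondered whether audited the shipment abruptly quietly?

A

In B, the wh-phrase is extracted from inside a wh-island (introduced by "whether"), which blocks movement.
In A, the extraction path crosses only that-complement boundaries, which are transparent.
So A is grammatical.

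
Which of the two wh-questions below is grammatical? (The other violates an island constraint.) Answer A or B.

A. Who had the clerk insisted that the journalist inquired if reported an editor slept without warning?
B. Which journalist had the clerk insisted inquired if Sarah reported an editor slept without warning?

In A, the wh-phrase is extracted from inside a wh-island (introduced by "if"), which blocks movement.
In B, the extraction path crosses only that-complement boundaries, which are transparent.
So B is grammatical.

B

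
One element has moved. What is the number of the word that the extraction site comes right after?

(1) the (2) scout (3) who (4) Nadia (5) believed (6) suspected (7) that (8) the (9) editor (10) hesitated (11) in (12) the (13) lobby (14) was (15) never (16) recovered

The displaced element is "the scout" (word 2).
It is linked across 1 clause boundary (Ø).
It functions as the subject of "suspected", so the gap sits immediately after word 5 ("believed").
Base order: Nadia believed that the scout suspected that the editor hesitated in the lobby.

5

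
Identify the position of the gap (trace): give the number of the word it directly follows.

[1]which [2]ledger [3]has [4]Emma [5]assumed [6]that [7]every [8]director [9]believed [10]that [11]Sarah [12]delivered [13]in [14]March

12

The displaced element is "which ledger" (word 2).
It is linked across 2 clause boundaries (that → that).
It functions as the direct object of "delivered", so the gap sits immediately after word 12 ("delivered").
Base order: Emma has assumed that every director believed that Sarah delivered which ledger in March.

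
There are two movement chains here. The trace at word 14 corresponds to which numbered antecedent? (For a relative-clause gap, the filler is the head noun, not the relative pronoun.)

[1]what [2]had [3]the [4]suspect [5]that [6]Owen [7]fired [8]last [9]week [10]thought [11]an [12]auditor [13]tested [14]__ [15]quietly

1

The marked gap is the direct object of "tested".
Its filler is the fronted wh-phrase "what", at word 1.
(The other dependency links word 4 to a gap after word 7.)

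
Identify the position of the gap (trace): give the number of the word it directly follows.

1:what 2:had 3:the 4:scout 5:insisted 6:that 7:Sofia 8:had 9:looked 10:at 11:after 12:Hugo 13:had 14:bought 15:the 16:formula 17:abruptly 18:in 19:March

10

The displaced element is "what" (word 1).
It is linked across 1 clause boundary (that).
It functions as the object of the preposition "at" of "looked", so the gap sits immediately after word 10 ("at").
Base order: The scout had insisted that Sofia had looked at what after Hugo had bought the formula abruptly in March.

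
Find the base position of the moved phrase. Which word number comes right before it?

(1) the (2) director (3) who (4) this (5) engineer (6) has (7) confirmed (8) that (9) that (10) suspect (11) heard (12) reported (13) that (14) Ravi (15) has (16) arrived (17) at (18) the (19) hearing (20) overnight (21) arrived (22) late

11

The displaced element is "the director" (word 2).
It is linked across 2 clause boundaries (that → Ø).
It functions as the subject of "reported", so the gap sits immediately after word 11 ("heard").
Base order: This engineer has confirmed that that suspect heard that the director reported that Ravi has arrived at the hearing overnight.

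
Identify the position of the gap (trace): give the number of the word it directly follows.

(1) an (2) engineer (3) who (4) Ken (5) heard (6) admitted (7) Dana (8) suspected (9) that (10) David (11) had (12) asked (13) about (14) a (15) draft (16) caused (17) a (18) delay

5

The displaced element is "an engineer" (word 2).
It is linked across 1 clause boundary (Ø).
It functions as the subject of "admitted", so the gap sits immediately after word 5 ("heard").
Base order: Ken heard that an engineer admitted Dana suspected that David had asked about a draft.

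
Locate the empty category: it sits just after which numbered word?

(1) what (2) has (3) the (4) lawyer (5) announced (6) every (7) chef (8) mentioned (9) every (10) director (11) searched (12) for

The displaced element is "what" (word 1).
It is linked across 2 clause boundaries (Ø → Ø).
It functions as the object of the preposition "for" of "searched", so the gap sits immediately after word 12 ("for").
Base order: The lawyer has announced every chef mentioned every director searched for what.

12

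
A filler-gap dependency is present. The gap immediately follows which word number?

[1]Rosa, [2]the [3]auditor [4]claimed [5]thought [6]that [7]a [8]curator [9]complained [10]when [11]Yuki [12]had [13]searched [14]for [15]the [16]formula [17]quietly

The displaced element is "Rosa" (word 1).
It is linked across 1 clause boundary (Ø).
It functions as the subject of "thought", so the gap sits immediately after word 4 ("claimed").
Base order: The auditor claimed that Rosa thought that a curator complained when Yuki had searched for the formula quietly.

4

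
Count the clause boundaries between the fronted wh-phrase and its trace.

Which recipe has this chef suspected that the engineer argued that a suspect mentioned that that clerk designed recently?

"which recipe" is extracted from the object of "designed".
Boundaries crossed, outermost first: [that], [that], [that] — 3 in total.

3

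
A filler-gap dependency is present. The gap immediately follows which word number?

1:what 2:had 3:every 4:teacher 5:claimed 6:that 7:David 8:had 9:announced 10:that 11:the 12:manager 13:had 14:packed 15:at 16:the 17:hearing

The displaced element is "what" (word 1).
It is linked across 2 clause boundaries (that → that).
It functions as the direct object of "packed", so the gap sits immediately after word 14 ("packed").
Base order: Every teacher had claimed that David had announced that the manager had packed what at the hearing.

14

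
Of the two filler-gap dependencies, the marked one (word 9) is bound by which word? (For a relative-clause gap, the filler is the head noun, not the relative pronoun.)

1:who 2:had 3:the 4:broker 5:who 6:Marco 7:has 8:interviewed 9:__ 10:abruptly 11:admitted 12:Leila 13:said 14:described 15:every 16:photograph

The marked gap is inside the relative clause, the direct object of "interviewed".
Its filler is the head noun "broker" (via "who"), at word 4.
(The other dependency links word 1 to a gap after word 13.)

4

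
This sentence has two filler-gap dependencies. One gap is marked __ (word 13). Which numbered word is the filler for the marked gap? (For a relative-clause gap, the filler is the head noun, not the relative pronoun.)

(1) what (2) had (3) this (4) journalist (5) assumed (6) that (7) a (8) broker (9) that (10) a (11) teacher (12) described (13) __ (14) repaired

The marked gap is inside the relative clause, the direct object of "described".
Its filler is the head noun "broker" (via "that"), at word 8.
(The other dependency links word 1 to a gap after word 14.)

8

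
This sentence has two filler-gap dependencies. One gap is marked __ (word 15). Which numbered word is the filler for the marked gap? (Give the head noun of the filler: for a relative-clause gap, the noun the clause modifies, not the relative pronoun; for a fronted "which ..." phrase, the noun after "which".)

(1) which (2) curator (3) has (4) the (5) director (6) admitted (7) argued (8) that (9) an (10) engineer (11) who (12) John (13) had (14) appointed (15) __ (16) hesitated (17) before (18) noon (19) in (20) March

10

The marked gap is inside the relative clause, the direct object of "appointed".
Its filler is the head noun "engineer" (via "who"), at word 10.
(The other dependency links word 2 to a gap after word 6.)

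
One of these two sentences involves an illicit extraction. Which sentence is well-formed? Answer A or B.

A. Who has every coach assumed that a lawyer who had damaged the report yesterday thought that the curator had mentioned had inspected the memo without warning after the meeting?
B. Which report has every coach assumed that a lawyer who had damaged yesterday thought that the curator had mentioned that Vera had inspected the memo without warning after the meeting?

A

In B, the wh-phrase is extracted from inside a complex-NP island (relative clause) (introduced by "who"), which blocks movement.
In A, the extraction path crosses only that-complement boundaries, which are transparent.
So A is grammatical.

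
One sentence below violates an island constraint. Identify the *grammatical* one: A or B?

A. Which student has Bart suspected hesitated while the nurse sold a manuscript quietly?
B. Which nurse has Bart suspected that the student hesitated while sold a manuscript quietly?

In B, the wh-phrase is extracted from inside an adjunct island (introduced by "while"), which blocks movement.
In A, the extraction path crosses only that-complement boundaries, which are transparent.
So A is grammatical.

A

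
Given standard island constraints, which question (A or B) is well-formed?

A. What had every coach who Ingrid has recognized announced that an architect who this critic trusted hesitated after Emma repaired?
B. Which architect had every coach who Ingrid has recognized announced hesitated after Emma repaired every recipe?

In A, the wh-phrase is extracted from inside an adjunct island (introduced by "after"), which blocks movement.
In B, the extraction path crosses only that-complement boundaries, which are transparent.
So B is grammatical.

B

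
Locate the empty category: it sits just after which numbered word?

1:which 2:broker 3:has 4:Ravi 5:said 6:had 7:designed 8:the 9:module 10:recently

5

The displaced element is "which broker" (word 2).
It is linked across 1 clause boundary (Ø).
It functions as the subject of "designed", so the gap sits immediately after word 5 ("said").
Base order: Ravi has said that which broker had designed the module recently.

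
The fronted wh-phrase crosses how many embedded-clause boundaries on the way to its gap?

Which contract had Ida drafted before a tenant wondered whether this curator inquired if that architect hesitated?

0

"which contract" originates inside the matrix clause — no clause boundary is crossed.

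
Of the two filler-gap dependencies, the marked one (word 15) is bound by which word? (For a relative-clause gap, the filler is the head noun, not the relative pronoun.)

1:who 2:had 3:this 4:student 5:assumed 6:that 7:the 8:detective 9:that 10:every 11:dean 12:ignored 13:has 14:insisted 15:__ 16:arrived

The marked gap is the subject of "arrived".
Its filler is the fronted wh-phrase "who", at word 1.
(The other dependency links word 8 to a gap after word 12.)

1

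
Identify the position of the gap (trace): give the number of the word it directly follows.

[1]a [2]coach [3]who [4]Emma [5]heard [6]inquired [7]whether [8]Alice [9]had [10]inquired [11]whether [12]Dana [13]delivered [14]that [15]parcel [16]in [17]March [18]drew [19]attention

The displaced element is "a coach" (word 2).
It is linked across 1 clause boundary (Ø).
It functions as the subject of "inquired", so the gap sits immediately after word 5 ("heard").
Base order: Emma heard a coach inquired whether Alice had inquired whether Dana delivered that parcel in March.

5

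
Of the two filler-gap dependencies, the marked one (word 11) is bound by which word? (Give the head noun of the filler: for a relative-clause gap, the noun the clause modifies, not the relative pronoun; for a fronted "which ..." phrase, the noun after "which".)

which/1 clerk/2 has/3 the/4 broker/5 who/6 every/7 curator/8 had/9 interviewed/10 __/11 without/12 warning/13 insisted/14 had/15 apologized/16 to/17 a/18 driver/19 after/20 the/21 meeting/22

5

The marked gap is inside the relative clause, the direct object of "interviewed".
Its filler is the head noun "broker" (via "who"), at word 5.
(The other dependency links word 2 to a gap after word 14.)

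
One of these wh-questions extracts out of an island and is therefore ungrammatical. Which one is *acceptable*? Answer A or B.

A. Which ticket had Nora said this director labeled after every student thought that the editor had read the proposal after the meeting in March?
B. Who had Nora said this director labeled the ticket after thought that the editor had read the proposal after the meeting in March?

In B, the wh-phrase is extracted from inside an adjunct island (introduced by "after"), which blocks movement.
In A, the extraction path crosses only that-complement boundaries, which are transparent.
So A is grammatical.

A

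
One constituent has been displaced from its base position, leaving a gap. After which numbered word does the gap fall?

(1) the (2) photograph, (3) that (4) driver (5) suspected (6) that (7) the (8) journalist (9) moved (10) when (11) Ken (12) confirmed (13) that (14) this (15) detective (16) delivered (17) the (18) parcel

The displaced element is "the photograph" (word 2).
It is linked across 1 clause boundary (that).
It functions as the direct object of "moved", so the gap sits immediately after word 9 ("moved").
Base order: That driver suspected that the journalist moved the photograph when Ken confirmed that this detective delivered the parcel.

9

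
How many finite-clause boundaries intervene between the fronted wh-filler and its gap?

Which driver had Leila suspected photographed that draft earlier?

"which driver" is extracted from the subject of "photographed".
Boundaries crossed, outermost first: [Ø] — 1 in total.

1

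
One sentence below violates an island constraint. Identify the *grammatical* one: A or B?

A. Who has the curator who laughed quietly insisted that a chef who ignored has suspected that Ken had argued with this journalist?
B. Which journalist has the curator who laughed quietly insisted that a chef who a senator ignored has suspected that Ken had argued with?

B

In A, the wh-phrase is extracted from inside a complex-NP island (relative clause) (introduced by "who"), which blocks movement.
In B, the extraction path crosses only that-complement boundaries, which are transparent.
So B is grammatical.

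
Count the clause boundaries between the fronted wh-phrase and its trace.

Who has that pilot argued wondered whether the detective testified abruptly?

"who" is extracted from the subject of "wondered".
Boundaries crossed, outermost first: [Ø] — 1 in total.

1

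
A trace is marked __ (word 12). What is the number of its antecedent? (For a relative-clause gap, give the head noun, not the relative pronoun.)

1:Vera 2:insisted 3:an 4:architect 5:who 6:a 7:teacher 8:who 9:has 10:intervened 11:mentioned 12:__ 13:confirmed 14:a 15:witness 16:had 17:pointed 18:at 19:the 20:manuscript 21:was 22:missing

The gap at 12 is the subject of "confirmed", inside a relative clause.
The relative pronoun is "who" (word 5); it is bound by the head noun immediately before it.
Its filler is the head noun "architect", at word 4.

4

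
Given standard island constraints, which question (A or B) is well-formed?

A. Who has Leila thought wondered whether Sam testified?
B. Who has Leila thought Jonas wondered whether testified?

A

In B, the wh-phrase is extracted from inside a wh-island (introduced by "whether"), which blocks movement.
In A, the extraction path crosses only that-complement boundaries, which are transparent.
So A is grammatical.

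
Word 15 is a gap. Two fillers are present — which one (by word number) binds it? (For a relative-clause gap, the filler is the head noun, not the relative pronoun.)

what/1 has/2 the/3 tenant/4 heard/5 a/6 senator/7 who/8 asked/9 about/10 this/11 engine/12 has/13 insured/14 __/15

1

The marked gap is the direct object of "insured".
Its filler is the fronted wh-phrase "what", at word 1.
(The other dependency links word 7 to a gap after word 8.)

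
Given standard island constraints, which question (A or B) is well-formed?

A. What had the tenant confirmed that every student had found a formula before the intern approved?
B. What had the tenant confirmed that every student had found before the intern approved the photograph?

B

In A, the wh-phrase is extracted from inside an adjunct island (introduced by "before"), which blocks movement.
In B, the extraction path crosses only that-complement boundaries, which are transparent.
So B is grammatical.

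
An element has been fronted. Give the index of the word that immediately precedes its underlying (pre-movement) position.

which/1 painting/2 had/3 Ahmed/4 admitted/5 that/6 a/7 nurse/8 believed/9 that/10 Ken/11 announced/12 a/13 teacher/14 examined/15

15

The displaced element is "which painting" (word 2).
It is linked across 3 clause boundaries (that → that → Ø).
It functions as the direct object of "examined", so the gap sits immediately after word 15 ("examined").
Base order: Ahmed had admitted that a nurse believed that Ken announced a teacher examined which painting.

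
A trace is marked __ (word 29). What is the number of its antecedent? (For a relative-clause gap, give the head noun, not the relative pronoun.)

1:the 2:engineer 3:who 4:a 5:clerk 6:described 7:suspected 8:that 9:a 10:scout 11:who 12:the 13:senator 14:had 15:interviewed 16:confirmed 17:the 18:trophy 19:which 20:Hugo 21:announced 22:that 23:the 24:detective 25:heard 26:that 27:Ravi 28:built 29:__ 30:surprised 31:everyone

The gap at 29 is the object of "built", inside a relative clause.
The relative pronoun is "which" (word 19); it is bound by the head noun immediately before it.
Its filler is the head noun "trophy", at word 18.

18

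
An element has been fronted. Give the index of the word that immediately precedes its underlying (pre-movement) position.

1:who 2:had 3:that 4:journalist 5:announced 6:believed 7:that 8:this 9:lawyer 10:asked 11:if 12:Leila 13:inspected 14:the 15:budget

5

The displaced element is "who" (word 1).
It is linked across 1 clause boundary (Ø).
It functions as the subject of "believed", so the gap sits immediately after word 5 ("announced").
Base order: That journalist had announced that who believed that this lawyer asked if Leila inspected the budget.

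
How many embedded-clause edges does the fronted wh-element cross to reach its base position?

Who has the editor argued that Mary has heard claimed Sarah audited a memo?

2

"who" is extracted from the subject of "claimed".
Boundaries crossed, outermost first: [that], [Ø] — 2 in total.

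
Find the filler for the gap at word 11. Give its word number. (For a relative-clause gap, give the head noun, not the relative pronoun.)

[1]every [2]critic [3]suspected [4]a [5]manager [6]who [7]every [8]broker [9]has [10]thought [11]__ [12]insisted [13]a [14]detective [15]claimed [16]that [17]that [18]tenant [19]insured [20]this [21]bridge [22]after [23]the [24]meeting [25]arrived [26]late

The gap at 11 is the subject of "insisted", inside a relative clause.
The relative pronoun is "who" (word 6); it is bound by the head noun immediately before it.
Its filler is the head noun "manager", at word 5.

5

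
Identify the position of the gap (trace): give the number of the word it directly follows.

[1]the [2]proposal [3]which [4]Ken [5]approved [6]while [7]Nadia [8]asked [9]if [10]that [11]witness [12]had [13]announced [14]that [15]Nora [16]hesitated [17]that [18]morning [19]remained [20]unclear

The displaced element is "the proposal" (word 2).
It functions as the direct object of "approved", so the gap sits immediately after word 5 ("approved").
Base order: Ken approved the proposal while Nadia asked if that witness had announced that Nora hesitated that morning.

5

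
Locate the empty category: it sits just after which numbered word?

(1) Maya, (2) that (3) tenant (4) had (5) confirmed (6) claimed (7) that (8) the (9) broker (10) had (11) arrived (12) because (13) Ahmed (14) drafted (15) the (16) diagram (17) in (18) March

5

The displaced element is "Maya" (word 1).
It is linked across 1 clause boundary (Ø).
It functions as the subject of "claimed", so the gap sits immediately after word 5 ("confirmed").
Base order: That tenant had confirmed Maya claimed that the broker had arrived because Ahmed drafted the diagram in March.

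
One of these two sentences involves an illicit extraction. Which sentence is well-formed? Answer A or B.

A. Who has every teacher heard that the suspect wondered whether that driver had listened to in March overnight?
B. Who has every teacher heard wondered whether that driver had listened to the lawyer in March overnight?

B

In A, the wh-phrase is extracted from inside a wh-island (introduced by "whether"), which blocks movement.
In B, the extraction path crosses only that-complement boundaries, which are transparent.
So B is grammatical.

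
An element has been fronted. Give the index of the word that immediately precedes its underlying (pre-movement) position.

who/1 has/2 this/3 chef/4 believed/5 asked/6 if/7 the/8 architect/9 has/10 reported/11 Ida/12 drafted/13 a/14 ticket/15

The displaced element is "who" (word 1).
It is linked across 1 clause boundary (Ø).
It functions as the subject of "asked", so the gap sits immediately after word 5 ("believed").
Base order: This chef has believed who asked if the architect has reported Ida drafted a ticket.

5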